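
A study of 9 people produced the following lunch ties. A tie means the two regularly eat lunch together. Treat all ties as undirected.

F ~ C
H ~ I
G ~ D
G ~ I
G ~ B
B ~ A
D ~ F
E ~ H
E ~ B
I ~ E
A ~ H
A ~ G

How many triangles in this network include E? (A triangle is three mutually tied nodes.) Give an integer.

1

E's neighbors: B, H, and I.
Neighbor pairs that are themselves tied: E–H–I. Each forms one triangle with E, for 1 in total.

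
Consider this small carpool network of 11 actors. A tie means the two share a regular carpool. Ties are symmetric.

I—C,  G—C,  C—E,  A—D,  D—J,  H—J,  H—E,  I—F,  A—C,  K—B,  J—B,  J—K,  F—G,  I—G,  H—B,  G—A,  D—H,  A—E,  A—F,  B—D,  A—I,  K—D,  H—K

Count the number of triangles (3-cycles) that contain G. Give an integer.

G's neighbors: A, C, F, and I.
Neighbor pairs that are themselves tied: G–A–C; G–A–F; G–A–I; G–C–I; G–F–I. Each forms one triangle with G, for 5 in total.

5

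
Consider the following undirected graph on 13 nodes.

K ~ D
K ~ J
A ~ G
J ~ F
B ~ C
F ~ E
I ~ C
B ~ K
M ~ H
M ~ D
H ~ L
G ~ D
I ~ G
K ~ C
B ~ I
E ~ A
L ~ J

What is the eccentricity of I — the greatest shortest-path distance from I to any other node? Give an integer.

Distances from I: A:2, B:1, C:1, D:2, E:3, F:4, G:1, H:4, J:3, K:2, L:4, M:3.
The largest is 4 (to L, F, and H), so the eccentricity of I is 4.

4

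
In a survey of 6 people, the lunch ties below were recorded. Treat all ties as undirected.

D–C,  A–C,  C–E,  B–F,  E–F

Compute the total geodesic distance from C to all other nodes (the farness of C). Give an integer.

8

Distances from C: A:1, B:3, D:1, E:1, F:2.
Sum = 1 + 3 + 1 + 1 + 2 = 8.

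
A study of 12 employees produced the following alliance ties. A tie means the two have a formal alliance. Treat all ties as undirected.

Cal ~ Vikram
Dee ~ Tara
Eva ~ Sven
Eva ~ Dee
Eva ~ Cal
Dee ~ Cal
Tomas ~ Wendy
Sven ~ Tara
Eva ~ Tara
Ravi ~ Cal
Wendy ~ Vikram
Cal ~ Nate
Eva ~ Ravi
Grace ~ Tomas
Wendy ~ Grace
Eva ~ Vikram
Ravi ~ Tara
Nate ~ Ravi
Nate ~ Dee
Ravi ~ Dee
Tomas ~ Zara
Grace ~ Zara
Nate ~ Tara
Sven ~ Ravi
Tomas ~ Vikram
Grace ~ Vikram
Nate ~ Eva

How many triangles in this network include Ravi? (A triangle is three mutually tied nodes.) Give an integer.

11

Ravi's neighbors: Cal, Dee, Eva, Nate, Sven, and Tara.
Neighbor pairs that are themselves tied: Ravi–Cal–Dee; Ravi–Cal–Eva; Ravi–Cal–Nate; Ravi–Dee–Eva; Ravi–Dee–Nate; Ravi–Dee–Tara; Ravi–Eva–Nate; Ravi–Eva–Sven; Ravi–Eva–Tara; Ravi–Nate–Tara; Ravi–Sven–Tara. Each forms one triangle with Ravi, for 11 in total.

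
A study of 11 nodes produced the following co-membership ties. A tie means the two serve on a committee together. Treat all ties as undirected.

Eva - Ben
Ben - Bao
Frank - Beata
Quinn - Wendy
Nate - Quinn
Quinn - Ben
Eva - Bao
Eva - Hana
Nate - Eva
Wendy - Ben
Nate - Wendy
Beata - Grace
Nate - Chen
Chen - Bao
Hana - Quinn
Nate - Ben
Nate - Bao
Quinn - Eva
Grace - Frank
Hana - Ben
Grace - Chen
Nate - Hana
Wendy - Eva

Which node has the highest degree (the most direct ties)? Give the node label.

Nate

Degrees — Bao:4, Beata:2, Ben:6, Chen:3, Eva:6, Frank:2, Grace:3, Hana:4, Nate:7, Quinn:5, Wendy:4.
The maximum is 7, attained only by Nate.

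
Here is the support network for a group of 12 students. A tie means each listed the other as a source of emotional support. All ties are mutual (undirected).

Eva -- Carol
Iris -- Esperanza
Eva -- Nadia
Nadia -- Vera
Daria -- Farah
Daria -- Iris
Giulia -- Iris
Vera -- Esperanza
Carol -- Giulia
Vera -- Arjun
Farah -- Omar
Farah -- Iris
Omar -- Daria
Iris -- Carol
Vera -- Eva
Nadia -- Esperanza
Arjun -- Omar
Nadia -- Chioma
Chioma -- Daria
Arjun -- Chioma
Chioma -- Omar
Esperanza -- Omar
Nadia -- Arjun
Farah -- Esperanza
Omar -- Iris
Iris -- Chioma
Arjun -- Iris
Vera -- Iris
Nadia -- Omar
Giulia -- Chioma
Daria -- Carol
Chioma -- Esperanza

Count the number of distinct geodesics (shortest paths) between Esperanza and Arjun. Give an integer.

5

The shortest distance is 2. The length-2 paths are: Esperanza–Chioma–Arjun; Esperanza–Nadia–Arjun; Esperanza–Vera–Arjun; Esperanza–Iris–Arjun; Esperanza–Omar–Arjun.
That gives 5 distinct shortest paths.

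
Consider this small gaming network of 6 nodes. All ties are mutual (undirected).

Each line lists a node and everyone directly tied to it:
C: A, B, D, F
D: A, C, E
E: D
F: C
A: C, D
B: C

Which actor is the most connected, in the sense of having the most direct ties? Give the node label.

Degrees — A:2, B:1, C:4, D:3, E:1, F:1.
The maximum is 4, attained only by C.

C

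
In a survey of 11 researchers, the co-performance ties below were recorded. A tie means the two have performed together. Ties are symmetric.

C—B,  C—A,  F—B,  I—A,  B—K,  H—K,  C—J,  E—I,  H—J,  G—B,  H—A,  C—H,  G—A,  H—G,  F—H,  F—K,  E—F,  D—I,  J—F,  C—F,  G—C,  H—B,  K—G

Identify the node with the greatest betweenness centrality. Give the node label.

Unnormalized betweenness of each node: A:311/30, B:7/10, C:227/60, D:0, E:23/6, F:523/60, G:9/4, H:57/10, I:51/5, J:0, K:9/20.
A has the largest value, 311/30, making it the main broker — the node through which the most shortest paths run.

A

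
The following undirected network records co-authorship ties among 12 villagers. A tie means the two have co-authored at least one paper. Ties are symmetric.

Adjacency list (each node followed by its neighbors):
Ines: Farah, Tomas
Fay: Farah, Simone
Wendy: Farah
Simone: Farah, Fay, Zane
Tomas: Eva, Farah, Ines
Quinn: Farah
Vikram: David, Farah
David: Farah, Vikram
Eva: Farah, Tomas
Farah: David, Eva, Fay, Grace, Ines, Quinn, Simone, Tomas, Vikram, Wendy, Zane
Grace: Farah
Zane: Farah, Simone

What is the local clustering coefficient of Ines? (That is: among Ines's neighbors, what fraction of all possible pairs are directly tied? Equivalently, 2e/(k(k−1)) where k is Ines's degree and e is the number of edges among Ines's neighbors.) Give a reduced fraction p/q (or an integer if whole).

Ines's neighbors: Farah and Tomas (k = 2).
Possible neighbor pairs: C(2,2) = 1. Edges among them: Farah–Tomas → e = 1.
Clustering(Ines) = 1/1.

1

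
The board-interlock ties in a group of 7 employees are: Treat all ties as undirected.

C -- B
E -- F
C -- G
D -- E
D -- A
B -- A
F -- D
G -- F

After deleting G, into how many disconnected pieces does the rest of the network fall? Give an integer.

G's neighbors (C and F) remain reachable from one another through other ties, so the rest of the network stays in one piece.

1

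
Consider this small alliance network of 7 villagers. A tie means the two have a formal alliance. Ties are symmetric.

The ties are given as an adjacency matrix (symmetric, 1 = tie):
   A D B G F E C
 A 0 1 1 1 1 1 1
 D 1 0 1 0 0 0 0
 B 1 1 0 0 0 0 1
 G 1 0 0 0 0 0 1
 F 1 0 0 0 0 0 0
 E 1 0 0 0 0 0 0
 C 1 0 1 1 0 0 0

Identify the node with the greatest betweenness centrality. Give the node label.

Unnormalized betweenness of each node: A:11, B:1/2, C:1/2, D:0, E:0, F:0, G:0.
A has the largest value, 11, making it the main broker — the node through which the most shortest paths run.

A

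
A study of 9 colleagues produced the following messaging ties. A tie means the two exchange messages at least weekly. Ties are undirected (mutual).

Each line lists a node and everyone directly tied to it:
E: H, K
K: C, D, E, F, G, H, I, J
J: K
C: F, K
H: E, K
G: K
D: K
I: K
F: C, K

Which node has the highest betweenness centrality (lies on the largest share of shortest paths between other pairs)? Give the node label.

K

Unnormalized betweenness of each node: C:0, D:0, E:0, F:0, G:0, H:0, I:0, J:0, K:26.
K has the largest value, 26, making it the main broker — the node through which the most shortest paths run.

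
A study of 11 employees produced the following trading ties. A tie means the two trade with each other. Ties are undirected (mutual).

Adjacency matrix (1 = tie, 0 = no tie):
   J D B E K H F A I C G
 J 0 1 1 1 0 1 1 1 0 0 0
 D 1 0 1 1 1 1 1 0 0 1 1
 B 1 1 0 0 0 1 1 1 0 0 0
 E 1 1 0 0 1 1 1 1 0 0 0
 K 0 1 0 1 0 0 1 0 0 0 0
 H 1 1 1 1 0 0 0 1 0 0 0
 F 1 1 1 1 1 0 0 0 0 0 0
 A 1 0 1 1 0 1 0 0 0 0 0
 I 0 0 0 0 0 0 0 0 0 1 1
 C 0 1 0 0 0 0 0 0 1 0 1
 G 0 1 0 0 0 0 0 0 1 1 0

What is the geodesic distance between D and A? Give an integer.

One shortest route is D – J – A, which uses 2 edges, and D and A are not directly tied, so nothing shorter exists. So d(D,A) = 2.

2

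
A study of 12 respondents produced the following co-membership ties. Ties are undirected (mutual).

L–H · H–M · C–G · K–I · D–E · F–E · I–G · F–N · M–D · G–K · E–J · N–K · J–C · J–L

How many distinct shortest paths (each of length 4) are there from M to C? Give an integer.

2

The shortest distance is 4. The length-4 paths are: M–H–L–J–C; M–D–E–J–C.
That gives 2 distinct shortest paths.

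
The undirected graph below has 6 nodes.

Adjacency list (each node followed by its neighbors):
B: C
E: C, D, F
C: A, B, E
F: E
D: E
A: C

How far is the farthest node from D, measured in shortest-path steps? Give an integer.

3

Distances from D: A:3, B:3, C:2, E:1, F:2.
The largest is 3 (to A and B), so the eccentricity of D is 3.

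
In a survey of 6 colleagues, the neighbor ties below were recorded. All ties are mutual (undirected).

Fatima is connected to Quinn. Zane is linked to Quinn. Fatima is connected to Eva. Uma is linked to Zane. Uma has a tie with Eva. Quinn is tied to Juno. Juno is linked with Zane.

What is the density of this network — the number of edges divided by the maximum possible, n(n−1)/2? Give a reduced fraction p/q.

7/15

There are 7 edges and 6 nodes, so the maximum possible is C(6,2) = 15.
Density = 7/15.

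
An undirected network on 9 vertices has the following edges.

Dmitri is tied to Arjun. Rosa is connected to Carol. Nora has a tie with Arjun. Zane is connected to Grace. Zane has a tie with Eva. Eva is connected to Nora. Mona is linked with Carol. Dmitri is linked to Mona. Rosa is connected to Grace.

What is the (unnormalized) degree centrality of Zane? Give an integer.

2

Zane is directly tied to Eva and Grace. That is 2 neighbors, so the degree of Zane is 2.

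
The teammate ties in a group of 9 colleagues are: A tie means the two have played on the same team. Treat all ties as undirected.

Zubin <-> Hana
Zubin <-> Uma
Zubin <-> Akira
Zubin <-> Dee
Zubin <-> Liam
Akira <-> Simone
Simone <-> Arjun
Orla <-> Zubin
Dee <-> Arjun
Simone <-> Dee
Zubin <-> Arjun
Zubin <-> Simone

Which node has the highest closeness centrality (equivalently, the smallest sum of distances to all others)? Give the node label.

Zubin

Farness (sum of distances to all others) for each node — Akira:14, Arjun:13, Dee:13, Hana:15, Liam:15, Orla:15, Simone:12, Uma:15, Zubin:8.
The smallest farness is 8, for Zubin, so Zubin has the highest closeness.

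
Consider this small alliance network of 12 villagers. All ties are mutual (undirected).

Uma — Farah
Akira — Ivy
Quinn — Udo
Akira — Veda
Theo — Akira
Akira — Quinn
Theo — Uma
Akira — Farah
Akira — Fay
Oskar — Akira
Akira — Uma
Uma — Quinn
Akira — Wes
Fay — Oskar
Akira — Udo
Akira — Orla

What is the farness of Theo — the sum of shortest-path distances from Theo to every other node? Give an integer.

20

Distances from Theo: Akira:1, Farah:2, Fay:2, Ivy:2, Orla:2, Oskar:2, Quinn:2, Udo:2, Uma:1, Veda:2, Wes:2.
Sum = 1 + 2 + 2 + 2 + 2 + 2 + 2 + 2 + 1 + 2 + 2 = 20.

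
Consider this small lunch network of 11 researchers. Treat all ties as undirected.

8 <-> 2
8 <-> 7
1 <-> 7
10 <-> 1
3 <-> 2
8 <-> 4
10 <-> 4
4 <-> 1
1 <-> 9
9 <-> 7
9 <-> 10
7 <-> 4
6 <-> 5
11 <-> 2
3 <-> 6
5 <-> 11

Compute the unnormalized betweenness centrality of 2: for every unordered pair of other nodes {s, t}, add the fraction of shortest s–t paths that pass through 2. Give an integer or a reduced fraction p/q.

Pairs whose geodesics pass through 2 — 8–6: 1; 8–3: 1; 8–5: 1; 8–11: 1; 4–6: 1; 4–3: 1; 4–5: 1; 4–11: 1; 9–6: 1; 9–3: 1; 9–5: 1; 9–11: 1; 1–6: 2/2; 1–3: 2/2 … (+11 more pairs).
All other pairs contribute 0.
Summing the contributions gives betweenness(2) = 25.

25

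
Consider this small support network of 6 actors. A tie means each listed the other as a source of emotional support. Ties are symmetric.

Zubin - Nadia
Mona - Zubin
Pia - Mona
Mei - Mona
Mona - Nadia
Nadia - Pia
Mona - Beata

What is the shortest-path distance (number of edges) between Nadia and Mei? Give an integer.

One shortest route is Nadia – Mona – Mei, which uses 2 edges, and Nadia and Mei are not directly tied, so nothing shorter exists. So d(Nadia,Mei) = 2.

2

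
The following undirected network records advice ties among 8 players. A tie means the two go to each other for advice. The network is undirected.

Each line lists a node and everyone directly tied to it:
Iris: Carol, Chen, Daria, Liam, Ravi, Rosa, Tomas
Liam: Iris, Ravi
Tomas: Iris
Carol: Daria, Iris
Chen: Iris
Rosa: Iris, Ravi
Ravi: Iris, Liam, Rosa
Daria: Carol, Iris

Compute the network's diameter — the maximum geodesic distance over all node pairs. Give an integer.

Eccentricity of each node (its greatest distance to any other): Carol:2, Chen:2, Daria:2, Iris:1, Liam:2, Ravi:2, Rosa:2, Tomas:2.
The maximum eccentricity is 2, realized for instance by the pair Daria–Liam via Daria – Iris – Liam. So the diameter is 2.

2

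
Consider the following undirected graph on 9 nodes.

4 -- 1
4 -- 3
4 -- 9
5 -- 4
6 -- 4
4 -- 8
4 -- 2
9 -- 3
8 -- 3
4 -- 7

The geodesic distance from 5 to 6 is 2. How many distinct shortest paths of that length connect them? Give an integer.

The shortest distance is 2, and the only length-2 path is 5–4–6. So there is exactly 1 shortest path.

1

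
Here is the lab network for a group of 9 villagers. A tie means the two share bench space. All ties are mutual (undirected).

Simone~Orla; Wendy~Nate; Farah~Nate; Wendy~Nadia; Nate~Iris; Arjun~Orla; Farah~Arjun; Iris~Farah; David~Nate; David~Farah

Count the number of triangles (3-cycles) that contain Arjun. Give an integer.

Arjun's neighbors are Farah and Orla, but none of them are tied to each other, so no triangle contains Arjun.

0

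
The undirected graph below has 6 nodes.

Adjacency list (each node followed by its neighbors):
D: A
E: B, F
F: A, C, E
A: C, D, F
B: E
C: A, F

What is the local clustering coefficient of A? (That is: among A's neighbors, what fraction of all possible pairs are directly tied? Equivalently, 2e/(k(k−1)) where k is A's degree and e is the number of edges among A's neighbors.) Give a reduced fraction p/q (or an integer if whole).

1/3

A's neighbors: C, D, and F (k = 3).
Possible neighbor pairs: C(3,2) = 3. Edges among them: C–F → e = 1.
Clustering(A) = 1/3.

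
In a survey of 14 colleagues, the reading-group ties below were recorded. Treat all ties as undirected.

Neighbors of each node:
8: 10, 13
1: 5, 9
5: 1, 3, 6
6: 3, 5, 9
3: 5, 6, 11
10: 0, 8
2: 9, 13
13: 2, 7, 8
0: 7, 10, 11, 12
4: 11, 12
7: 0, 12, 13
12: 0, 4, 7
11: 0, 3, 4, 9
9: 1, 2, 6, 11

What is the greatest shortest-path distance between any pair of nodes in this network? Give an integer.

Eccentricity of each node (its greatest distance to any other): 0:3, 1:4, 2:3, 3:4, 4:4, 5:5, 6:4, 7:4, 8:5, 9:3, 10:4, 11:3, 12:4, 13:4.
The maximum eccentricity is 5, realized for instance by the pair 5–8 via 5 – 1 – 9 – 2 – 13 – 8. So the diameter is 5.

5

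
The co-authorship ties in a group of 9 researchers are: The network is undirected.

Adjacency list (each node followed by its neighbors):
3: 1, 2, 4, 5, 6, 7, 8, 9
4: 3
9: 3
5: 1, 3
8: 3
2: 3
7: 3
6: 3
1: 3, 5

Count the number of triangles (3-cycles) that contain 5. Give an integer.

1

5's neighbors: 1 and 3.
Neighbor pairs that are themselves tied: 5–1–3. Each forms one triangle with 5, for 1 in total.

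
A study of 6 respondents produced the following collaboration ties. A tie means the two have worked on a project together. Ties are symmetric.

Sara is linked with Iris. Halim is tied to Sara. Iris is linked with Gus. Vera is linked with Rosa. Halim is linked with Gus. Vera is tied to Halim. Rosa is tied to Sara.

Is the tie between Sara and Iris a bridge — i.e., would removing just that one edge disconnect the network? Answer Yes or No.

No

Even without that edge, Sara still reaches Iris via Sara – Halim – Gus – Iris, so the network stays connected. Not a bridge.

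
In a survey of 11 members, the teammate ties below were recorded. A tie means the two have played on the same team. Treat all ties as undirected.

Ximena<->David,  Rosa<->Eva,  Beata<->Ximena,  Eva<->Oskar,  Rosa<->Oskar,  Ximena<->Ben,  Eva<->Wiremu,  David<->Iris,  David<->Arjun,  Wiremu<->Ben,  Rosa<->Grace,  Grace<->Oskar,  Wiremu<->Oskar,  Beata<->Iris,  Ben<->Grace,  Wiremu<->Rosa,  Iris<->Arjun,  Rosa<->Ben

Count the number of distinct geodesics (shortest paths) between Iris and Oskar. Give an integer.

6

The shortest distance is 5. The length-5 paths are: Iris–David–Ximena–Ben–Wiremu–Oskar; Iris–Beata–Ximena–Ben–Wiremu–Oskar; Iris–David–Ximena–Ben–Rosa–Oskar; Iris–Beata–Ximena–Ben–Rosa–Oskar; Iris–David–Ximena–Ben–Grace–Oskar; Iris–Beata–Ximena–Ben–Grace–Oskar.
That gives 6 distinct shortest paths.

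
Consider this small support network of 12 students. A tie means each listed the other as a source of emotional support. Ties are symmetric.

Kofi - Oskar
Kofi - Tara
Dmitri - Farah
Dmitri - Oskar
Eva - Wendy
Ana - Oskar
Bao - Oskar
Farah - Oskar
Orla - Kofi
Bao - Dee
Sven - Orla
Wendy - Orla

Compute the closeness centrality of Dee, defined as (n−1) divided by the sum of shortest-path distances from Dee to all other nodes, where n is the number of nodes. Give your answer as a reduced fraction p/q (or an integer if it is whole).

Distances from Dee: Ana:3, Bao:1, Dmitri:3, Eva:6, Farah:3, Kofi:3, Orla:4, Oskar:2, Sven:5, Tara:4, Wendy:5. Sum = 39.
n = 12, so closeness = 11/39.

11/39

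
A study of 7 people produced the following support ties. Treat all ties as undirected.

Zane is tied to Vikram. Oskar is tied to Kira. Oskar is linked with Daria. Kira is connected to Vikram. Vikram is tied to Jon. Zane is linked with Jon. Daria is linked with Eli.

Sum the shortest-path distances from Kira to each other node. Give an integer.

Distances from Kira: Daria:2, Eli:3, Jon:2, Oskar:1, Vikram:1, Zane:2.
Sum = 2 + 3 + 2 + 1 + 1 + 2 = 11.

11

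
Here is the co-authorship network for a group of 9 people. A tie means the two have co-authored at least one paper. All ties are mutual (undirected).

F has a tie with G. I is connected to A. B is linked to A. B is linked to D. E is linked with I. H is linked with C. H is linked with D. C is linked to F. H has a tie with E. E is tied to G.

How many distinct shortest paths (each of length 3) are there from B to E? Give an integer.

2

The shortest distance is 3. The length-3 paths are: B–A–I–E; B–D–H–E.
That gives 2 distinct shortest paths.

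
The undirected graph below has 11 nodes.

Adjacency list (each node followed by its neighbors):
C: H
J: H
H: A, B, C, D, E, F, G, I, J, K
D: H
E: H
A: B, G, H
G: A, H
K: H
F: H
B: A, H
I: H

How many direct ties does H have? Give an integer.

H is directly tied to A, B, C, D, E, F, G, I, J, and K. That is 10 neighbors, so the degree of H is 10.

10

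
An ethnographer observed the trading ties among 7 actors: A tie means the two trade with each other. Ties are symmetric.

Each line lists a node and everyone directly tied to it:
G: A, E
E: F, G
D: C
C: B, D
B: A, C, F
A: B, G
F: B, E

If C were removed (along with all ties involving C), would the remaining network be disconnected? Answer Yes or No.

Removing C leaves {D} with no path to {A, B, E, F, and G}, so the network splits into 2 components. C is a cut vertex.

Yes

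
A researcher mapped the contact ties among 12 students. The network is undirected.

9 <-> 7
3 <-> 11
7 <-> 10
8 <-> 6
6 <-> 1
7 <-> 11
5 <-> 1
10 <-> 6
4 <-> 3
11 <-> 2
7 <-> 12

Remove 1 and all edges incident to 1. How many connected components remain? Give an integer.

2

Without 1, the remaining ties split the others into: {2, 3, 4, 6, 7, 8, 9, 10, 11, 12}; {5}.
That's 2 separate components.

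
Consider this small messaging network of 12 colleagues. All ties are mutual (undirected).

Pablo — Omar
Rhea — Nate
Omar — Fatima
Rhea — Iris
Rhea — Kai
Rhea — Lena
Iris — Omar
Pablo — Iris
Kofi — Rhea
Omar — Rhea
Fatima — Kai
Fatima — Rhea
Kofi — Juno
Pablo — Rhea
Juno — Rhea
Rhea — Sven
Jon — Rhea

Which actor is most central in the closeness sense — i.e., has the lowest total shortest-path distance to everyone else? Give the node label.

Farness (sum of distances to all others) for each node — Fatima:19, Iris:19, Jon:21, Juno:20, Kai:20, Kofi:20, Lena:21, Nate:21, Omar:18, Pablo:19, Rhea:11, Sven:21.
The smallest farness is 11, for Rhea, so Rhea has the highest closeness.

Rhea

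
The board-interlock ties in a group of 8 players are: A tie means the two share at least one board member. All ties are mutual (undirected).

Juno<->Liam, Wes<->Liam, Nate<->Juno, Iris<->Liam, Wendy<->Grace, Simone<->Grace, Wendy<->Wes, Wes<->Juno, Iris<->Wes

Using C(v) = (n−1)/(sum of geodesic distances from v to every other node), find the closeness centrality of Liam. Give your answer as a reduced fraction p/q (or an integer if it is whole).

1/2

Distances from Liam: Grace:3, Iris:1, Juno:1, Nate:2, Simone:4, Wendy:2, Wes:1. Sum = 14.
n = 8, so closeness = 7/14 = 1/2.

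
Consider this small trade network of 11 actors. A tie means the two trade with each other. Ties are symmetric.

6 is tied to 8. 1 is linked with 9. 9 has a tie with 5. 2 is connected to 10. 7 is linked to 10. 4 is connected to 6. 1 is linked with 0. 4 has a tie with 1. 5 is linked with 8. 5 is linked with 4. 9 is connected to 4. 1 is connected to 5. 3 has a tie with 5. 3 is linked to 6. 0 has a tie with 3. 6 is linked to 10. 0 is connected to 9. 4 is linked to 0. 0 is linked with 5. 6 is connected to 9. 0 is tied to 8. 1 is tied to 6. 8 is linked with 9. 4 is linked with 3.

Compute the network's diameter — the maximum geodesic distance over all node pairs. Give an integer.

Eccentricity of each node (its greatest distance to any other): 0:4, 1:3, 2:4, 3:3, 4:3, 5:4, 6:2, 7:4, 8:3, 9:3, 10:3.
The maximum eccentricity is 4, realized for instance by the pair 2–0 via 2 – 10 – 6 – 8 – 0. So the diameter is 4.

4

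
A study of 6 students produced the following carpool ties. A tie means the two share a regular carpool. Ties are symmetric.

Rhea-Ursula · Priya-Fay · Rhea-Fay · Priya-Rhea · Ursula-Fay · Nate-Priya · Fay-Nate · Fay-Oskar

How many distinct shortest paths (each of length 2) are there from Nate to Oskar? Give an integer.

1

The shortest distance is 2, and the only length-2 path is Nate–Fay–Oskar. So there is exactly 1 shortest path.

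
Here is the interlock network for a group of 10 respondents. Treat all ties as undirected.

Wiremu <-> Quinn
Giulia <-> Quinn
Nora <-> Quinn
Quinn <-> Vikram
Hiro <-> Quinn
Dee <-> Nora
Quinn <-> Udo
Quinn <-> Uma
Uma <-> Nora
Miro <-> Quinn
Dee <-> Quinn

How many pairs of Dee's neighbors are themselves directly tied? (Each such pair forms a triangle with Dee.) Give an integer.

1

Dee's neighbors: Nora and Quinn.
Neighbor pairs that are themselves tied: Dee–Nora–Quinn. Each forms one triangle with Dee, for 1 in total.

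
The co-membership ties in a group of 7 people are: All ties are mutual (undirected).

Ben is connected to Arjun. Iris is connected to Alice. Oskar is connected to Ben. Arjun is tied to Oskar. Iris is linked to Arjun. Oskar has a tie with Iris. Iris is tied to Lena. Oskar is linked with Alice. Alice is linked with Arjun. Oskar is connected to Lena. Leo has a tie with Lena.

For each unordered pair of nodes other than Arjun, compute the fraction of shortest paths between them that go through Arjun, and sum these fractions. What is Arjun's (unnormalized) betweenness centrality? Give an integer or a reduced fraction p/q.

Pairs whose geodesics pass through Arjun — Ben–Alice: 1/2; Ben–Iris: 1/2.
All other pairs contribute 0.
Summing the contributions gives betweenness(Arjun) = 1.

1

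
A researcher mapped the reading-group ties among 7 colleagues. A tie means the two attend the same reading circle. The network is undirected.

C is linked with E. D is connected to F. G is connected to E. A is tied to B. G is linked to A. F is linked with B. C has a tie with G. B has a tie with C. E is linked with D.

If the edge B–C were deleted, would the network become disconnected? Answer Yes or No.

No

Even without that edge, B still reaches C via B – A – G – C, so the network stays connected. Not a bridge.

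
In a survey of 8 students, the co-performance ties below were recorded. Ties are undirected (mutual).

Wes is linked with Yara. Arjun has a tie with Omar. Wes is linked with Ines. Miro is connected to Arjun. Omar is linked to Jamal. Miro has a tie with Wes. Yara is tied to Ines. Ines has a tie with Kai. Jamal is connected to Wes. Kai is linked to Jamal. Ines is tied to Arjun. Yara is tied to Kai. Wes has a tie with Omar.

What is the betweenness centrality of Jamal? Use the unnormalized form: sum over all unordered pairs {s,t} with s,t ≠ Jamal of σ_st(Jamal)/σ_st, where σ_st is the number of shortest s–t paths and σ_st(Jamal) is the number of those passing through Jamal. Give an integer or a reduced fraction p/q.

19/12

Pairs whose geodesics pass through Jamal — Miro–Kai: 1/4; Omar–Kai: 1; Kai–Wes: 1/3.
All other pairs contribute 0.
Summing the contributions gives betweenness(Jamal) = 19/12.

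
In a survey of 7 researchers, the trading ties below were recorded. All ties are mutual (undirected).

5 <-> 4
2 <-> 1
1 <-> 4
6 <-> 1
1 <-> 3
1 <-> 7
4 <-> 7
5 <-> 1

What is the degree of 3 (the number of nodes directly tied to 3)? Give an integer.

1

3 is directly tied to 1. That is 1 neighbor, so the degree of 3 is 1.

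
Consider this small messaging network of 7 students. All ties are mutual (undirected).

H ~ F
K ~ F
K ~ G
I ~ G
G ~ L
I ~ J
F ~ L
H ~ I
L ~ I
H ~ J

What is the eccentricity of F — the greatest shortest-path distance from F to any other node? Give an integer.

2

Distances from F: G:2, H:1, I:2, J:2, K:1, L:1.
The largest is 2 (to I, G, and J), so the eccentricity of F is 2.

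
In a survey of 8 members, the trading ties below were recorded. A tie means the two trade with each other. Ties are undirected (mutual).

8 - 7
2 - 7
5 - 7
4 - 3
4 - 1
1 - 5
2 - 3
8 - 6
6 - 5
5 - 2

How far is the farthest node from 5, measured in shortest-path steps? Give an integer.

2

Distances from 5: 1:1, 2:1, 3:2, 4:2, 6:1, 7:1, 8:2.
The largest is 2 (to 3, 8, and 4), so the eccentricity of 5 is 2.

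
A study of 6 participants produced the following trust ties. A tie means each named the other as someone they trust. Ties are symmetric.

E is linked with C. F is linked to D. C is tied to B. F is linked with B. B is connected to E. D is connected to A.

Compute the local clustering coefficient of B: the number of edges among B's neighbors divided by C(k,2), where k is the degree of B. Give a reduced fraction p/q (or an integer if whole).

1/3

B's neighbors: C, E, and F (k = 3).
Possible neighbor pairs: C(3,2) = 3. Edges among them: C–E → e = 1.
Clustering(B) = 1/3.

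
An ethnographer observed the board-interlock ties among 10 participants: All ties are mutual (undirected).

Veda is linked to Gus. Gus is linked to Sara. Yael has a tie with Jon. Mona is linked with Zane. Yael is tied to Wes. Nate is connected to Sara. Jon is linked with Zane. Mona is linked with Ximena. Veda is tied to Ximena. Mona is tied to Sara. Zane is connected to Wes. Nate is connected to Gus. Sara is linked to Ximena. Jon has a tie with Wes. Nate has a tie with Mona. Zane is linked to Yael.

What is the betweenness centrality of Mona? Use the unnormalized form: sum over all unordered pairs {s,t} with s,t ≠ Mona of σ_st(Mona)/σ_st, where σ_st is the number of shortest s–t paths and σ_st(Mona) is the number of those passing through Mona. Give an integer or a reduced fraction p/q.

41/2

Pairs whose geodesics pass through Mona — Veda–Yael: 1; Veda–Zane: 1; Veda–Jon: 1; Veda–Wes: 1; Gus–Yael: 2/2; Gus–Zane: 2/2; Gus–Jon: 2/2; Gus–Wes: 2/2; Nate–Ximena: 1/2; Nate–Yael: 1; Nate–Zane: 1; Nate–Jon: 1; Nate–Wes: 1; Sara–Yael: 1 … (+7 more pairs).
All other pairs contribute 0.
Summing the contributions gives betweenness(Mona) = 41/2.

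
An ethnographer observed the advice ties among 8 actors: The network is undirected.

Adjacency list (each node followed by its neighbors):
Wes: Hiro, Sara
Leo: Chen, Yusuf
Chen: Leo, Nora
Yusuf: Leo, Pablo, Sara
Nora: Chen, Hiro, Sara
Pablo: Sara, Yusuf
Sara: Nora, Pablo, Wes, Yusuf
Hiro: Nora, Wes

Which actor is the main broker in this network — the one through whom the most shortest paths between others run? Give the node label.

Unnormalized betweenness of each node: Chen:2, Hiro:1, Leo:3/2, Nora:6, Pablo:0, Sara:17/2, Wes:3/2, Yusuf:7/2.
Sara has the largest value, 17/2, making it the main broker — the node through which the most shortest paths run.

Sara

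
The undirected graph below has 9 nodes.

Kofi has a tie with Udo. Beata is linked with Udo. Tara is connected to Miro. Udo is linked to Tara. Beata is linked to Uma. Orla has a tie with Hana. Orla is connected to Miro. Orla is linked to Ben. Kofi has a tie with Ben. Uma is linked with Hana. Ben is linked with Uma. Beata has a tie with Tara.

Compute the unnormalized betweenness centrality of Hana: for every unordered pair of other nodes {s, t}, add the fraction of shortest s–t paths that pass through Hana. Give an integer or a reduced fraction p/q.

7/6

Pairs whose geodesics pass through Hana — Uma–Orla: 1/2; Uma–Miro: 1/3; Orla–Beata: 1/3.
All other pairs contribute 0.
Summing the contributions gives betweenness(Hana) = 7/6.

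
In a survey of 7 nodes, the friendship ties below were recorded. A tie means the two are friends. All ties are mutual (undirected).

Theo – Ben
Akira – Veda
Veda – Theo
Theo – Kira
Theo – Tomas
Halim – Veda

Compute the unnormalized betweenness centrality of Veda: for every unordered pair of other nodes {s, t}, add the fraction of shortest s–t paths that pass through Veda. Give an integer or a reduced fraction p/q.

Pairs whose geodesics pass through Veda — Akira–Kira: 1; Akira–Theo: 1; Akira–Ben: 1; Akira–Tomas: 1; Akira–Halim: 1; Kira–Halim: 1; Theo–Halim: 1; Ben–Halim: 1; Tomas–Halim: 1.
All other pairs contribute 0.
Summing the contributions gives betweenness(Veda) = 9.

9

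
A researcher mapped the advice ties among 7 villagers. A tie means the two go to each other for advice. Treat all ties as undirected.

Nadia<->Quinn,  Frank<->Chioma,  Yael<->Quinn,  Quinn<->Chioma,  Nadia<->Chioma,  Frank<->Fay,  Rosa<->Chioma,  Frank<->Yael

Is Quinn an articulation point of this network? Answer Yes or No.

Even without Quinn, every remaining node can still reach every other (the residual graph is connected), so Quinn is not a cut vertex.

No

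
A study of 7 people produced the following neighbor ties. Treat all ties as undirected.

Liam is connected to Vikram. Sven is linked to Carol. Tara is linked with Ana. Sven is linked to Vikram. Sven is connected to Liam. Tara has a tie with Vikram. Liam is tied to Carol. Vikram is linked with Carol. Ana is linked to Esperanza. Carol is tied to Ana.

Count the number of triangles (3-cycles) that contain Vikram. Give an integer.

Vikram's neighbors: Carol, Liam, Sven, and Tara.
Neighbor pairs that are themselves tied: Vikram–Carol–Liam; Vikram–Carol–Sven; Vikram–Liam–Sven. Each forms one triangle with Vikram, for 3 in total.

3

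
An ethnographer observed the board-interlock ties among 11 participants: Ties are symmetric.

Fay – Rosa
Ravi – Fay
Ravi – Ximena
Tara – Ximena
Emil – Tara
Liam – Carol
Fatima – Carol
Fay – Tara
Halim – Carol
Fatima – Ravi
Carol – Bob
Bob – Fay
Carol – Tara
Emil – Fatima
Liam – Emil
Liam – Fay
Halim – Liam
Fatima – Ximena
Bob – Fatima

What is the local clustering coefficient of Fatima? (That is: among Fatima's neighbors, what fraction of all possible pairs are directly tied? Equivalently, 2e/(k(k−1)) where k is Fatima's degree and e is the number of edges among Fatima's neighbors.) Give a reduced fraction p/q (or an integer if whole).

1/5

Fatima's neighbors: Bob, Carol, Emil, Ravi, and Ximena (k = 5).
Possible neighbor pairs: C(5,2) = 10. Edges among them: Bob–Carol, Ravi–Ximena → e = 2.
Clustering(Fatima) = 2/10 = 1/5.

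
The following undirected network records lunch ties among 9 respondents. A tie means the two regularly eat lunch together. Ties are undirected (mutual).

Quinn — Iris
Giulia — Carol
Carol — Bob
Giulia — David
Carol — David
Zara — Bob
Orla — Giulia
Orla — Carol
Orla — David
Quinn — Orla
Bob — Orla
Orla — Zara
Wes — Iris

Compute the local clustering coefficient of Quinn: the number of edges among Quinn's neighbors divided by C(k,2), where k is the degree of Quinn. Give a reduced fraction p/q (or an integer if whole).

Quinn's neighbors: Iris and Orla (k = 2).
Possible neighbor pairs: C(2,2) = 1. Edges among them: none → e = 0.
Clustering(Quinn) = 0/1.

0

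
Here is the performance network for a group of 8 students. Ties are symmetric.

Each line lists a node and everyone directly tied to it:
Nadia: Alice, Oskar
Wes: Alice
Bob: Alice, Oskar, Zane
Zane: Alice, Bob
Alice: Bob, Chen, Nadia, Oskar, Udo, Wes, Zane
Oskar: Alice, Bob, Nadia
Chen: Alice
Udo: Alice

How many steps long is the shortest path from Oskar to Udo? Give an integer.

One shortest route is Oskar – Alice – Udo, which uses 2 edges, and Oskar and Udo are not directly tied, so nothing shorter exists. So d(Oskar,Udo) = 2.

2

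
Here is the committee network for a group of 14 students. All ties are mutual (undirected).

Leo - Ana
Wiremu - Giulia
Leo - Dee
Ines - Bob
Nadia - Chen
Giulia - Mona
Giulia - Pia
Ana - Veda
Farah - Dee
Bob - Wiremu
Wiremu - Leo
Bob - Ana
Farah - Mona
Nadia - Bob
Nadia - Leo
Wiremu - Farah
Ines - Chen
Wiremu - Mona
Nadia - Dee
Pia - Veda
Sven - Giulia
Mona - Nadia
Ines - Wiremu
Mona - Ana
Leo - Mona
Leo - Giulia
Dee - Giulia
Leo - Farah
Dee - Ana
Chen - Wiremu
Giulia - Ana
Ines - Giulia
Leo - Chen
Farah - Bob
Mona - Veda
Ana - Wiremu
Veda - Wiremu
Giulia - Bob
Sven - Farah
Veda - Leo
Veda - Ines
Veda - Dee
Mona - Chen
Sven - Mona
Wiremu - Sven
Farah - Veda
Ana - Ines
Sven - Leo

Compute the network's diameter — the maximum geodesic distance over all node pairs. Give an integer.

Eccentricity of each node (its greatest distance to any other): Ana:2, Bob:2, Chen:3, Dee:2, Farah:2, Giulia:2, Ines:2, Leo:2, Mona:2, Nadia:3, Pia:3, Sven:2, Veda:2, Wiremu:2.
The maximum eccentricity is 3, realized for instance by the pair Nadia–Pia via Nadia – Dee – Giulia – Pia. So the diameter is 3.

3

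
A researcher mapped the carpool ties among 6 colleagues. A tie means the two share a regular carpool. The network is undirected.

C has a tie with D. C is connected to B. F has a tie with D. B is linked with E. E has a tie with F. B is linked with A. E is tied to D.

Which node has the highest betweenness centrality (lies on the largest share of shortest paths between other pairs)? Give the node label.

Unnormalized betweenness of each node: A:0, B:9/2, C:1, D:3/2, E:3, F:0.
B has the largest value, 9/2, making it the main broker — the node through which the most shortest paths run.

B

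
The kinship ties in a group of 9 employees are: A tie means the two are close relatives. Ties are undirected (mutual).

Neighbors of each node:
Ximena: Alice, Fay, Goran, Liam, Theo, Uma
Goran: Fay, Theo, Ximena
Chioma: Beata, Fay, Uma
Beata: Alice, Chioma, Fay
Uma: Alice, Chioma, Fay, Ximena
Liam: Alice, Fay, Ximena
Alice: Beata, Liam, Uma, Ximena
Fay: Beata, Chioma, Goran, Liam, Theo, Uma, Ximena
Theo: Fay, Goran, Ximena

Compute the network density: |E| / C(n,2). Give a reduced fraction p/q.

There are 18 edges and 9 nodes, so the maximum possible is C(9,2) = 36.
Density = 18/36 = 1/2.

1/2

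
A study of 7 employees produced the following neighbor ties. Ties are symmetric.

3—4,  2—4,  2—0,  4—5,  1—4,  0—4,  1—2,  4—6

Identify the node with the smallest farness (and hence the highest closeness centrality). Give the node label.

4

Farness (sum of distances to all others) for each node — 0:10, 1:10, 2:9, 3:11, 4:6, 5:11, 6:11.
The smallest farness is 6, for 4, so 4 has the highest closeness.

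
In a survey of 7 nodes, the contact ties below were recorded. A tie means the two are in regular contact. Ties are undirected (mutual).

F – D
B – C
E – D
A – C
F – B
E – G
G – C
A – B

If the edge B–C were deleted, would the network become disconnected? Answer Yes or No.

No

Even without that edge, B still reaches C via B – A – C, so the network stays connected. Not a bridge.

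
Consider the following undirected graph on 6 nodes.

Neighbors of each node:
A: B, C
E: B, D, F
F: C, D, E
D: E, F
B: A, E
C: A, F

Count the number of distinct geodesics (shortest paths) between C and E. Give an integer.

The shortest distance is 2, and the only length-2 path is C–F–E. So there is exactly 1 shortest path.

1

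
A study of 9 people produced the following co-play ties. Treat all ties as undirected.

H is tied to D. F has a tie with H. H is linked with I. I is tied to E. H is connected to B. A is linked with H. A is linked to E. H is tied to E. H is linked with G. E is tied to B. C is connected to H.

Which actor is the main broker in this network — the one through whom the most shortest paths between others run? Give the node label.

H

Unnormalized betweenness of each node: A:0, B:0, C:0, D:0, E:3/2, F:0, G:0, H:47/2, I:0.
H has the largest value, 47/2, making it the main broker — the node through which the most shortest paths run.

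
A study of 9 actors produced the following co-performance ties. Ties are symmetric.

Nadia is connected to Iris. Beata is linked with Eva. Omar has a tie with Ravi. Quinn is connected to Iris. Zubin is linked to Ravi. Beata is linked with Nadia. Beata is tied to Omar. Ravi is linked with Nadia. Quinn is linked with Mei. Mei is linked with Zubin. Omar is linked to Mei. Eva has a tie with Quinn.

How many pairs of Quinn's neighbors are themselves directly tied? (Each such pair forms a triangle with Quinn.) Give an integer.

0

Quinn's neighbors are Eva, Iris, and Mei, but none of them are tied to each other, so no triangle contains Quinn.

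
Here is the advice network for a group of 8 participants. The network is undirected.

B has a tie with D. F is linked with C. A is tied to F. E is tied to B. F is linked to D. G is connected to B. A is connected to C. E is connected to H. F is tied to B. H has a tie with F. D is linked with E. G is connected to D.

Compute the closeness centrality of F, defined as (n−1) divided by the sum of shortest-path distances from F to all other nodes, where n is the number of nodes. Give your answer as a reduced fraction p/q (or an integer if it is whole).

7/9

Distances from F: A:1, B:1, C:1, D:1, E:2, G:2, H:1. Sum = 9.
n = 8, so closeness = 7/9.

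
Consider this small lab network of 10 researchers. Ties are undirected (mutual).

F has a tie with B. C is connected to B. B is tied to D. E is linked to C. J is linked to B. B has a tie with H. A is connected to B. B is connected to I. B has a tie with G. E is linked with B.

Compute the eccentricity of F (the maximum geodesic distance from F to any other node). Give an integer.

2

Distances from F: A:2, B:1, C:2, D:2, E:2, G:2, H:2, I:2, J:2.
The largest is 2 (to G, C, D, J, I, E, H, and A), so the eccentricity of F is 2.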